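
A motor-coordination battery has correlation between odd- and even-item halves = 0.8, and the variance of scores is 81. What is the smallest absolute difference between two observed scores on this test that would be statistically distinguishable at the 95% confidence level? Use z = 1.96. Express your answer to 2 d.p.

8.32

σ = 81^(1/2) = 9.00000
Full-length reliability (Spearman-Brown) = 2(0.8)/(1+0.8) ≈ 0.88889
SEM = 9.00000 · √(1 − 0.88889) = 9.00000 · √0.11111 ≈ 9.00000 · 0.33333 ≈ 3.00000
SE_diff = √2 · SEM ≈ 4.24264
Minimum reliable difference = 1.96 · SE_diff ≈ 1.96 · 4.24264 ≈ 8.31558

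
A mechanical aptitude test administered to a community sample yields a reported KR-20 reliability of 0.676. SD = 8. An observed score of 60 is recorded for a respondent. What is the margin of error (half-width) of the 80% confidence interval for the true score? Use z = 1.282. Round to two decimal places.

SEM = 8.00000 × √(1 − 0.67600) = 8.00000 × √0.32400 ≈ 8.00000 × 0.56921 ≈ 4.55368
1.282 × SEM ≈ 5.83782

5.84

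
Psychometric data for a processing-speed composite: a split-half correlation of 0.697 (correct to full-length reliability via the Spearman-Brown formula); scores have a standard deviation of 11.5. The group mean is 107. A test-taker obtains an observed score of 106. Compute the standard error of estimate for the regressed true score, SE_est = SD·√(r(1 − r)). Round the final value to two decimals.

r_full = 2·0.697 / (1 + 0.697) ≈ 0.8214
SE_est = SD × √(r(1 − r)) = 11.5000 × √0.1467 ≈ 11.5000 × 0.3830 ≈ 4.4042

4.40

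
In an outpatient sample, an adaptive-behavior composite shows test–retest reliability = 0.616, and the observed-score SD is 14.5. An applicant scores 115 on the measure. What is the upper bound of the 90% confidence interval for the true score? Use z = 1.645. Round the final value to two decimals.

SEM = 14.50000 * √(1 − 0.61600) = 14.50000 * √0.38400 ≈ 14.50000 * 0.61968 ≈ 8.98532
Margin = 1.645 * 8.98532 ≈ 14.78085
Upper limit = 115 + 14.78085 ≈ 129.78085

129.78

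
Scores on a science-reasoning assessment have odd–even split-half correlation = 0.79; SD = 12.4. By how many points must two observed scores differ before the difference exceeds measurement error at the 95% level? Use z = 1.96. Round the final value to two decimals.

11.77

Spearman-Brown: r = 2(0.79) / (1 + 0.79) = 1.580 / 1.790 ≈ 0.883
SEM = 12.400*√(1 − 0.883) ≈ 4.247
SE_diff = √2 * SEM ≈ 6.006
Minimum reliable difference = 1.96 * SE_diff ≈ 1.96 * 6.006 ≈ 11.773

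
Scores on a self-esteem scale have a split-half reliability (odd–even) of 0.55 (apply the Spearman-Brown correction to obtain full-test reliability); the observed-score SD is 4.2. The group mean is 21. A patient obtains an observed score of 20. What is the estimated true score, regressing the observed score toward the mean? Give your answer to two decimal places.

20.29

Full-length reliability (Spearman-Brown) = 2(0.55)/(1+0.55) ≈ 0.710
Estimated true score = 0.710×20 + (1 − 0.710)×21 ≈ 20.290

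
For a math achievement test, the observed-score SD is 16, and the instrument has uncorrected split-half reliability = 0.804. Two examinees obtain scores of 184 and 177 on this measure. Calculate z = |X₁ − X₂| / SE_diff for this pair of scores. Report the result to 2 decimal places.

0.94

Spearman-Brown: r = 2(0.804) / (1 + 0.804) = 1.60800 / 1.80400 ≈ 0.89135
SEM = 16.00000*√(1 − 0.89135) ≈ 5.27387
SE_diff = √2 * SEM ≈ 7.45838
z = 7 / 7.45838 ≈ 0.93854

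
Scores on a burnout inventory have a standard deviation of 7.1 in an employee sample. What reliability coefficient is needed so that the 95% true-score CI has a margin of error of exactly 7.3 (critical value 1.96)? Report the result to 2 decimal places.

0.72

SEM needed = half-width / z = 7.3/1.96 ≈ 3.7245
Required reliability = 1 − (SEM/SD)² = 1 − 0.2752 ≈ 0.7248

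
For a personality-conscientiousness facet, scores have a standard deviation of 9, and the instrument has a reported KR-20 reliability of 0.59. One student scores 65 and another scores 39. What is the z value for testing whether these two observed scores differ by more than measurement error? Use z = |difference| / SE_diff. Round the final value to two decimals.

3.19

SEM = 9.0000 · √(1 − 0.5900) = 9.0000 · √0.4100 ≈ 9.0000 · 0.6403 ≈ 5.7628
SE_diff = SEM · √2 ≈ 5.7628 · 1.4142 ≈ 8.1498
z = 26 / 8.1498 ≈ 3.1902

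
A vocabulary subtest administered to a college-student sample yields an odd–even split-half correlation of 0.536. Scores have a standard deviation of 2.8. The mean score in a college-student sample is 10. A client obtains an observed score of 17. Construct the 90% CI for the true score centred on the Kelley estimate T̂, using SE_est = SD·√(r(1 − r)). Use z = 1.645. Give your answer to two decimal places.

[12.77, 17.00]

Full-length reliability (Spearman-Brown) = 2(0.536)/(1+0.536) ≈ 0.6979
Estimated true score = 0.6979*17 + (1 − 0.6979)*10 ≈ 14.8854
SE_est = SD * √(r(1 − r)) = 2.8000 * √0.2108 ≈ 2.8000 * 0.4592 ≈ 1.2857
CI = 14.8854 ± 1.645 * 1.2857 → [12.7705, 17.0003]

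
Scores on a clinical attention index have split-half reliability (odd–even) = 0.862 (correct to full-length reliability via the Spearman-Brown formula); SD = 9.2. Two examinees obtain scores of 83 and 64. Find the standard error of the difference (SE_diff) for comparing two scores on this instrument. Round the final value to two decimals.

r_full = 2·0.862 / (1 + 0.862) ≈ 0.9259
SEM = 9.2000 × √(1 − 0.9259) = 9.2000 × √0.0741 ≈ 9.2000 × 0.2722 ≈ 2.5046
Standard error of the difference = 2.5046·√2 ≈ 3.5420

3.54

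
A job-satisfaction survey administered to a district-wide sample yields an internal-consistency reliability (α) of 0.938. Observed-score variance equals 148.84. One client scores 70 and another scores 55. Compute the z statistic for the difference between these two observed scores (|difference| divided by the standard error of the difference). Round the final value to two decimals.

3.49

SD = √148.84 = 12.200
SEM = 12.200 * √(1 − 0.938) = 12.200 * √0.062 ≈ 12.200 * 0.249 ≈ 3.038
SE_diff = SEM * √2 ≈ 3.038 * 1.414 ≈ 4.296
z = 15 / 4.296 ≈ 3.492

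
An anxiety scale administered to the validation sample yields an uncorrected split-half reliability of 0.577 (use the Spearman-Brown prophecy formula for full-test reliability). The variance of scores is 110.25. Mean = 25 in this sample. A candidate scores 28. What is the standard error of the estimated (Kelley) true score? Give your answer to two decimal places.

SD = √110.25 = 10.5000
Full-length reliability (Spearman-Brown) = 2(0.577)/(1+0.577) ≈ 0.7318
SE_est = 10.5000·√(0.7318·0.2682) ≈ 4.6519

4.65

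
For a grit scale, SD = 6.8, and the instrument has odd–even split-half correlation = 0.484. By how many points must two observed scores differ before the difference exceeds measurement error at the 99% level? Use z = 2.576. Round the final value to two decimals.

Spearman-Brown: r = 2(0.484) / (1 + 0.484) = 0.968 / 1.484 ≈ 0.652
SEM = 6.800·√(1 − 0.652) ≈ 4.010
Standard error of the difference = 4.010·√2 ≈ 5.671
Smallest detectable difference = 2.576·5.671 ≈ 14.608

14.61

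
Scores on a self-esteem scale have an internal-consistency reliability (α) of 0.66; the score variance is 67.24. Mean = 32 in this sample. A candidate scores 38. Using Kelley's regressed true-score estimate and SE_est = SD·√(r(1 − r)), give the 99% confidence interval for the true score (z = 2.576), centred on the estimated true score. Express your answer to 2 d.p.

[25.95, 45.97]

SD = √67.24 = 8.2000
T̂ = r·X + (1 − r)·M = 0.6600×38 + 0.3400×32 = 25.0800 + 10.8800 ≈ 35.9600
SE_est = SD × √(r(1 − r)) = 8.2000 × √0.2244 ≈ 8.2000 × 0.4737 ≈ 3.8844
99% CI: 35.9600 ± 10.0062 ≈ (25.9538, 45.9662)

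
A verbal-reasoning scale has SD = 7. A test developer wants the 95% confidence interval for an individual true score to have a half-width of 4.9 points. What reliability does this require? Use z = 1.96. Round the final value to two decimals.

Required SEM = 4.9 / 1.96 ≈ 2.5000
r = 1 − (2.5000/7)² ≈ 1 − 0.1276 ≈ 0.8724

0.87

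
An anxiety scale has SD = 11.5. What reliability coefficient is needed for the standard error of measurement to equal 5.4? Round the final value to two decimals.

r = 1 − (5.40000/11.5)² ≈ 1 − 0.22049 ≈ 0.77951

0.78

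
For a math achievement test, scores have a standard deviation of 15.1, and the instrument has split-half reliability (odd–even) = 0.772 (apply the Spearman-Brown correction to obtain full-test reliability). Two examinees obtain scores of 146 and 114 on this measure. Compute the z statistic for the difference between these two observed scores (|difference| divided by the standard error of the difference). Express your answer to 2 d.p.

4.18

Full-length reliability (Spearman-Brown) = 2(0.772)/(1+0.772) ≈ 0.8713
SEM = 15.1000 · √(1 − 0.8713) = 15.1000 · √0.1287 ≈ 15.1000 · 0.3587 ≈ 5.4164
SE_diff = SEM · √2 ≈ 5.4164 · 1.4142 ≈ 7.6600
z = |146 − 114| / 7.6600 = 32 / 7.6600 ≈ 4.1776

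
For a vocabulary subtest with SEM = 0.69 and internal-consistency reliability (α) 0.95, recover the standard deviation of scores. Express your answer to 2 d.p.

3.09

SD = SEM / √(1 − r) = 0.69 / √0.0500 ≈ 0.69 / 0.2236 ≈ 3.0858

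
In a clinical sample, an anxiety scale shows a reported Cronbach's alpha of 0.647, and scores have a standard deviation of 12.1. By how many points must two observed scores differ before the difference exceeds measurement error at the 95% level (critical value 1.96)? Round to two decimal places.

SEM = 12.1000 * √(1 − 0.6470) = 12.1000 * √0.3530 ≈ 12.1000 * 0.5941 ≈ 7.1891
SE_diff = √2 * SEM ≈ 10.1669
Minimum reliable difference = 1.96 * SE_diff ≈ 1.96 * 10.1669 ≈ 19.9271

19.93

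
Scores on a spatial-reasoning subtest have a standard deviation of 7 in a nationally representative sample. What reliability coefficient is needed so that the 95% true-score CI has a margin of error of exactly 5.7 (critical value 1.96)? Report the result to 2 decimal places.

Required SEM = 5.7 / 1.96 ≈ 2.908
r = 1 − (SEM / SD)² = 1 − (2.908 / 7)² ≈ 1 − 0.173 ≈ 0.827

0.83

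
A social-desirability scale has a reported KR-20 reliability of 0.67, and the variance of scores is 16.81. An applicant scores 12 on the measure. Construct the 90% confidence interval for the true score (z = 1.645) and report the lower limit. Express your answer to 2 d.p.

8.13

SD = √16.81 = 4.100
SEM = 4.100·√(1 − 0.670) ≈ 2.355
Half-width = 1.645·2.355 ≈ 3.874
Lower bound: 12 − 3.874 = 8.126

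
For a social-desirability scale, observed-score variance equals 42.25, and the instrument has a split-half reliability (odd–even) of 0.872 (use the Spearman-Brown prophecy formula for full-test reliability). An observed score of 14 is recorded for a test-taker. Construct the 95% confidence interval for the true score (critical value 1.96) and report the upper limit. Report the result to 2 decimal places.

17.33

SD = √42.25 = 6.500
r_full = 2·0.872 / (1 + 0.872) ≈ 0.932
The standard error of measurement is 6.500*√(1 − 0.932) ≈ 6.500*0.261 ≈ 1.700.
Half-width = 1.96*1.700 ≈ 3.331
Upper limit = 14 + 3.331 ≈ 17.331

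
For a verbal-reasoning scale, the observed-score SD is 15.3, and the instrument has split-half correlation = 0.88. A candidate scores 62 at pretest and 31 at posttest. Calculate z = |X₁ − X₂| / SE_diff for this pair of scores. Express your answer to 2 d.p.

5.67

r_full = 2·0.88 / (1 + 0.88) ≈ 0.936
The standard error of measurement is 15.300·√(1 − 0.936) ≈ 15.300·0.253 ≈ 3.865.
Standard error of the difference = 3.865·√2 ≈ 5.467
z = |62 − 31| / 5.467 = 31 / 5.467 ≈ 5.671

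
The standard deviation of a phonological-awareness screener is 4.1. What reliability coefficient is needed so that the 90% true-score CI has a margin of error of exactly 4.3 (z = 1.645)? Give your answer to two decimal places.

0.59

SEM needed = half-width / z = 4.3/1.645 ≈ 2.614
Required reliability = 1 − (SEM/SD)² = 1 − 0.406 ≈ 0.594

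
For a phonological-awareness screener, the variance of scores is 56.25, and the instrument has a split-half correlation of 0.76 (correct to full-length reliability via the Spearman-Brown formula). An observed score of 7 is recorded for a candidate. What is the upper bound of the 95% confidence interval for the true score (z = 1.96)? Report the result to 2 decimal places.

12.43

SD = √56.25 = 7.50000
Full-length reliability (Spearman-Brown) = 2(0.76)/(1+0.76) ≈ 0.86364
The standard error of measurement is 7.50000·√(1 − 0.86364) ≈ 7.50000·0.36927 ≈ 2.76956.
Half-width = 1.96·2.76956 ≈ 5.42833
Upper limit = 7 + 5.42833 ≈ 12.42833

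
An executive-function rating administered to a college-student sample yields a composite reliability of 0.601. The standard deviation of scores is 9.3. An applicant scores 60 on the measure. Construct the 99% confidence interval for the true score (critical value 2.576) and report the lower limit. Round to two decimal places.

44.87

SEM = 9.3000·√(1 − 0.6010) ≈ 5.8745
2.576 · SEM ≈ 15.1327
Lower limit = 60 − 15.1327 ≈ 44.8673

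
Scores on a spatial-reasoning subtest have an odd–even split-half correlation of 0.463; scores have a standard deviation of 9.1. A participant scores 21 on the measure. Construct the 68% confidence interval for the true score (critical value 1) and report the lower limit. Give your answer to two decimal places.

Spearman-Brown: r = 2(0.463) / (1 + 0.463) = 0.92600 / 1.46300 ≈ 0.63295
SEM = 9.10000·√(1 − 0.63295) ≈ 5.51323
1 · SEM ≈ 5.51323
Lower bound: 21 − 5.51323 = 15.48677

15.49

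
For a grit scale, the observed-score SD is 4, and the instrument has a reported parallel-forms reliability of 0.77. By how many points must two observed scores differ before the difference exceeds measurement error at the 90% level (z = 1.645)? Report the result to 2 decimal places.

SEM = 4.000 * √(1 − 0.770) = 4.000 * √0.230 ≃ 4.000 * 0.480 ≃ 1.918
SE_diff = √2 * SEM ≃ 2.713
Smallest detectable difference = 1.645*2.713 ≃ 4.463

4.46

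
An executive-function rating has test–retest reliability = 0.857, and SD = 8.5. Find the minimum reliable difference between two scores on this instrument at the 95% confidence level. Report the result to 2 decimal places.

8.91

SEM = 8.5000*√(1 − 0.8570) ≈ 3.2143
SE_diff = SEM * √2 ≈ 3.2143 * 1.4142 ≈ 4.5457
Smallest detectable difference = 1.96*4.5457 ≈ 8.9096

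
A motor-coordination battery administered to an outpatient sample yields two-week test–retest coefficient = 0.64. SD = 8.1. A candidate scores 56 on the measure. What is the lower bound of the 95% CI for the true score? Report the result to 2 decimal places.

46.47

SEM = 8.1000 × √(1 − 0.6400) = 8.1000 × √0.3600 ≈ 8.1000 × 0.6000 ≈ 4.8600
1.96 × SEM ≈ 9.5256
Lower limit = 56 − 9.5256 ≈ 46.4744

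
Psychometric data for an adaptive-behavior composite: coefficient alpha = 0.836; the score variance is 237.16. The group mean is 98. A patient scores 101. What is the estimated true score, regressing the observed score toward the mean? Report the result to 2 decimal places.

T̂ = r·X + (1 − r)·M = 0.8360·101 + 0.1640·98 = 84.4360 + 16.0720 ≈ 100.5080

100.51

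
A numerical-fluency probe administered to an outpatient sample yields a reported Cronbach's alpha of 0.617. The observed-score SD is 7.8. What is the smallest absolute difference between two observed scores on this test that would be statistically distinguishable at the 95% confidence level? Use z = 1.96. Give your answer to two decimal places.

The standard error of measurement is 7.80000·√(1 − 0.61700) ≈ 7.80000·0.61887 ≈ 4.82719.
SE_diff = SEM · √2 ≈ 4.82719 · 1.41421 ≈ 6.82667
Minimum reliable difference = 1.96 · SE_diff ≈ 1.96 · 6.82667 ≈ 13.38028

13.38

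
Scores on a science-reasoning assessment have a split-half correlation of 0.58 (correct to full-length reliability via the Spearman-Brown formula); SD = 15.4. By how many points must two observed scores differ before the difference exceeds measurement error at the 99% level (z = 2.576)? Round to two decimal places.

r_full = 2·0.58 / (1 + 0.58) ≈ 0.7342
SEM = 15.4000 * √(1 − 0.7342) = 15.4000 * √0.2658 ≈ 15.4000 * 0.5156 ≈ 7.9399
SE_diff = SEM * √2 ≈ 7.9399 * 1.4142 ≈ 11.2288
Minimum reliable difference = 2.576 * SE_diff ≈ 2.576 * 11.2288 ≈ 28.9253

28.93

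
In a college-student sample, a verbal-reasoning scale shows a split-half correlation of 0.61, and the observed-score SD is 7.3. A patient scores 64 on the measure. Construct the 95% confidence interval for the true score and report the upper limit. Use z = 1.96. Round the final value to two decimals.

Spearman-Brown: r = 2(0.61) / (1 + 0.61) = 1.2200 / 1.6100 ≃ 0.7578
The standard error of measurement is 7.3000*√(1 − 0.7578) ≃ 7.3000*0.4922 ≃ 3.5929.
Half-width = 1.96*3.5929 ≃ 7.0420
Upper bound: 64 + 7.0420 = 71.0420

71.04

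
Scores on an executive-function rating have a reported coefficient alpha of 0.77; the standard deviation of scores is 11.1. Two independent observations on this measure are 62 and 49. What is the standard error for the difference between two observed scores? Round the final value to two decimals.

SEM = 11.1000 * √(1 − 0.7700) = 11.1000 * √0.2300 ≈ 11.1000 * 0.4796 ≈ 5.3234
Standard error of the difference = 5.3234·√2 ≈ 7.5284

7.53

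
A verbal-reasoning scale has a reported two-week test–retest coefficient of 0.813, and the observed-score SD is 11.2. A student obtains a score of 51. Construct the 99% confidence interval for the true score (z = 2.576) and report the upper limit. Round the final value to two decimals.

63.48

SEM = 11.20000 × √(1 − 0.81300) = 11.20000 × √0.18700 ≃ 11.20000 × 0.43243 ≃ 4.84327
2.576 × SEM ≃ 12.47627
Upper limit = 51 + 12.47627 ≃ 63.47627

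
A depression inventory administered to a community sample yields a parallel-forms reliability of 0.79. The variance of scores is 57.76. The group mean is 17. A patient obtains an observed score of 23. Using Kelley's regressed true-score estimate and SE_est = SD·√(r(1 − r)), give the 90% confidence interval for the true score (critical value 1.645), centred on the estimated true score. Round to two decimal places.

[16.65, 26.83]

σ = 57.76^(1/2) = 7.6000
T̂ = r·X + (1 − r)·M = 0.7900·23 + 0.2100·17 = 18.1700 + 3.5700 ≈ 21.7400
SE_est = 7.6000·√(0.7900·0.2100) ≈ 3.0955
CI = 21.7400 ± 1.645 · 3.0955 → [16.6478, 26.8322]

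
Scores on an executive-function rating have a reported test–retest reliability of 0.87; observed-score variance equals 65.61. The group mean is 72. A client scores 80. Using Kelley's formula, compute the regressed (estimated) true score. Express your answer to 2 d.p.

Estimated true score = 0.870×80 + (1 − 0.870)×72 ≈ 78.960

78.96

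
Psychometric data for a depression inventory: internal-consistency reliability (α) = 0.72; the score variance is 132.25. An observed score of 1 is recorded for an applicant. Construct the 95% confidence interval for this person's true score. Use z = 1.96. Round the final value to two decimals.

SD = √132.25 = 11.500
SEM = 11.500 * √(1 − 0.720) = 11.500 * √0.280 ≈ 11.500 * 0.529 ≈ 6.085
Margin = 1.96 * 6.085 ≈ 11.927
95% CI: 1 ± 11.927 = [-10.927, 12.927]

[-10.93, 12.93]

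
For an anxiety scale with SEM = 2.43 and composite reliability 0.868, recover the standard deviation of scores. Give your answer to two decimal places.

6.69

SD = 2.43 / √(1 − 0.868) ≃ 6.68835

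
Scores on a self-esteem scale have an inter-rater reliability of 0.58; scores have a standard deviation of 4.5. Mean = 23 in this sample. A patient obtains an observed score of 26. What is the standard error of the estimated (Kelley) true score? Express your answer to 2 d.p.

SE_est = SD × √(r(1 − r)) = 4.5000 × √0.2436 ≃ 4.5000 × 0.4936 ≃ 2.2210

2.22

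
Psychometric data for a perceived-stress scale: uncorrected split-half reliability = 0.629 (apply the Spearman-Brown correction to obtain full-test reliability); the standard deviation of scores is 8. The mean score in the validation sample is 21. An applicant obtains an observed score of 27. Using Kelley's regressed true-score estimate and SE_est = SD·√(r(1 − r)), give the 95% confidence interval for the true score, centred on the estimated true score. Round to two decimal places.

[19.06, 32.21]

r_full = 2·0.629 / (1 + 0.629) ≈ 0.77225
T̂ = 0.77225(27) + 0.22775(21) ≈ 25.63352
SE_est = 8.00000·√[r(1 − r)] ≈ 3.35503
CI = 25.63352 ± 1.96 · 3.35503 → [19.05766, 32.20937]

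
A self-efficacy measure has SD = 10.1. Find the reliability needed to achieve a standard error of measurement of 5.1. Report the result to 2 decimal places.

r = 1 − (SEM / SD)² = 1 − (5.100 / 10.1)² ≈ 1 − 0.255 ≈ 0.745

0.75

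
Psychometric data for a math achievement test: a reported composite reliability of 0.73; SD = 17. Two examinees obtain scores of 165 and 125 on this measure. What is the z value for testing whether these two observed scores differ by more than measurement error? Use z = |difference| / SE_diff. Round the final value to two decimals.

SEM = 17.0000 * √(1 − 0.7300) = 17.0000 * √0.2700 ≈ 17.0000 * 0.5196 ≈ 8.8335
SE_diff = √2 * SEM ≈ 12.4924
z = 40 / 12.4924 ≈ 3.2019

3.20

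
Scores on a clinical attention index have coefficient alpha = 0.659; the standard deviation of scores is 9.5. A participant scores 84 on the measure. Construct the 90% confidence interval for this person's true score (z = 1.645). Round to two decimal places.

SEM = 9.500*√(1 − 0.659) ≈ 5.548
Half-width = 1.645*5.548 ≈ 9.126
Interval: (74.874, 93.126)

[74.87, 93.13]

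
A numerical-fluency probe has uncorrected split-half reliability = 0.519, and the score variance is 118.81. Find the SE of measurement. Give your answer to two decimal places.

6.13

SD = √118.81 ≃ 10.90000
r_full = 2·0.519 / (1 + 0.519) ≃ 0.68334
SEM = 10.90000 × √(1 − 0.68334) = 10.90000 × √0.31666 ≃ 10.90000 × 0.56272 ≃ 6.13367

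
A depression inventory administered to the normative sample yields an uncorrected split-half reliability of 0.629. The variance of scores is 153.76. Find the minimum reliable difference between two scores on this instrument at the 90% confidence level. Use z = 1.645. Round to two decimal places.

SD = √153.76 = 12.400
Full-length reliability (Spearman-Brown) = 2(0.629)/(1+0.629) ≃ 0.772
The standard error of measurement is 12.400×√(1 − 0.772) ≃ 12.400×0.477 ≃ 5.918.
SE_diff = √2 × SEM ≃ 8.369
Smallest detectable difference = 1.645×8.369 ≃ 13.767

13.77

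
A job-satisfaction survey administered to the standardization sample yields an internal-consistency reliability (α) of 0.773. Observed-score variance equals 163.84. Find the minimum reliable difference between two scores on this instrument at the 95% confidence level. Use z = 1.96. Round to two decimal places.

16.90

SD = √163.84 ≈ 12.80000
SEM = 12.80000 * √(1 − 0.77300) = 12.80000 * √0.22700 ≈ 12.80000 * 0.47645 ≈ 6.09850
SE_diff = SEM * √2 ≈ 6.09850 * 1.41421 ≈ 8.62458
Smallest detectable difference = 1.96*8.62458 ≈ 16.90417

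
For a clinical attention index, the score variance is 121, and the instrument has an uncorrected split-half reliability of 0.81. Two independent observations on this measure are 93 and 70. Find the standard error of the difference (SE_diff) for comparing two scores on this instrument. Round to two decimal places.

SD = √121 ≈ 11.000
Spearman-Brown: r = 2(0.81) / (1 + 0.81) = 1.620 / 1.810 ≈ 0.895
The standard error of measurement is 11.000*√(1 − 0.895) ≈ 11.000*0.324 ≈ 3.564.
SE_diff = √2 * SEM ≈ 5.040

5.04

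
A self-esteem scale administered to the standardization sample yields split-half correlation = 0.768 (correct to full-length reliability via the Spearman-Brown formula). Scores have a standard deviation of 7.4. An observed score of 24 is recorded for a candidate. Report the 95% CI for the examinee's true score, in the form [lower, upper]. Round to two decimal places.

r_full = 2·0.768 / (1 + 0.768) ≈ 0.86878
SEM = 7.40000 * √(1 − 0.86878) = 7.40000 * √0.13122 ≈ 7.40000 * 0.36225 ≈ 2.68062
Half-width = 1.96*2.68062 ≈ 5.25401
95% CI: 24 ± 5.25401 = [18.74599, 29.25401]

[18.75, 29.25]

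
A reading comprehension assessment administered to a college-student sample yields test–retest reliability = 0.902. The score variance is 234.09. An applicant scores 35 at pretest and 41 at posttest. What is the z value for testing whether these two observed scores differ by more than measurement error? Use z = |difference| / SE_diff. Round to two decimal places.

0.89

SD = √234.09 = 15.300
SEM = 15.300×√(1 − 0.902) ≃ 4.790
SE_diff = √2 × SEM ≃ 6.774
z = 6 / 6.774 ≃ 0.886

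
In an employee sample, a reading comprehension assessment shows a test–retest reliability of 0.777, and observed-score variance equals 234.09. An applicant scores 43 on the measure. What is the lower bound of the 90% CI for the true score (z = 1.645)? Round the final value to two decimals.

31.11

σ = 234.09^(1/2) = 15.30000
SEM = 15.30000×√(1 − 0.77700) ≃ 7.22510
1.645 × SEM ≃ 11.88529
Lower bound: 43 − 11.88529 = 31.11471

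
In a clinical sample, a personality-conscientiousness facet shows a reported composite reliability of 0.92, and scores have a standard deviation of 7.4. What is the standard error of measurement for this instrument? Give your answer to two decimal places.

The standard error of measurement is 7.4000·√(1 − 0.9200) ≈ 7.4000·0.2828 ≈ 2.0930.

2.09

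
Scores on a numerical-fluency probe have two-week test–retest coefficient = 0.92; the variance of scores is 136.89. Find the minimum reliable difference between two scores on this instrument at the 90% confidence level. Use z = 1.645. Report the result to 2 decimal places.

σ = 136.89^(1/2) = 11.700
The standard error of measurement is 11.700*√(1 − 0.920) ≈ 11.700*0.283 ≈ 3.309.
SE_diff = SEM * √2 ≈ 3.309 * 1.414 ≈ 4.680
Smallest detectable difference = 1.645*4.680 ≈ 7.699

7.70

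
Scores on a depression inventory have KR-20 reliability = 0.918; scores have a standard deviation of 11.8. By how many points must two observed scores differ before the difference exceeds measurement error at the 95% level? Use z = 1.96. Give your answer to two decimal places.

9.37

SEM = 11.800·√(1 − 0.918) ≈ 3.379
Standard error of the difference = 3.379·√2 ≈ 4.779
Smallest detectable difference = 1.96·4.779 ≈ 9.366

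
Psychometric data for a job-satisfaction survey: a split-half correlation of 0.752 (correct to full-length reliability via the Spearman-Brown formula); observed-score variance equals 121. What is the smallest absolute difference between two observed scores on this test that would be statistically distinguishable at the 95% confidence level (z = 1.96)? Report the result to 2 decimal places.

SD = √121 = 11.000
r_full = 2·0.752 / (1 + 0.752) ≈ 0.858
SEM = 11.000 * √(1 − 0.858) = 11.000 * √0.142 ≈ 11.000 * 0.376 ≈ 4.139
Standard error of the difference = 4.139·√2 ≈ 5.853
Minimum reliable difference = 1.96 * SE_diff ≈ 1.96 * 5.853 ≈ 11.472

11.47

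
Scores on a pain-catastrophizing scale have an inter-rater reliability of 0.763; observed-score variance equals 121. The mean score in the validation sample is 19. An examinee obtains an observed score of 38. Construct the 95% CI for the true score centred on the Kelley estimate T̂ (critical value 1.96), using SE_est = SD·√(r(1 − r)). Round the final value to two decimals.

[24.33, 42.67]

σ = 121^(1/2) = 11.000
T̂ = 0.763(38) + 0.237(19) ≈ 33.497
SE_est = SD * √(r(1 − r)) = 11.000 * √0.181 ≈ 11.000 * 0.425 ≈ 4.678
95% CI: 33.497 ± 9.168 ≈ (24.329, 42.665)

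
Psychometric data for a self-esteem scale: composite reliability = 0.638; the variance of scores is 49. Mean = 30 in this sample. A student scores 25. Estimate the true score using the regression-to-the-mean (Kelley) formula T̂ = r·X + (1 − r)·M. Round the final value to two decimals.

T̂ = 0.6380(25) + 0.3620(30) ≈ 26.8100

26.81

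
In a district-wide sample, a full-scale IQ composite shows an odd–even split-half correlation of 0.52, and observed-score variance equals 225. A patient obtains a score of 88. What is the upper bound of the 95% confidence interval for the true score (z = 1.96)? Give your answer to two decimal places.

104.52

SD = √225 = 15.0000
r_full = 2·0.52 / (1 + 0.52) ≈ 0.6842
SEM = 15.0000·√(1 − 0.6842) ≈ 8.4293
Margin = 1.96 · 8.4293 ≈ 16.5214
Upper bound: 88 + 16.5214 = 104.5214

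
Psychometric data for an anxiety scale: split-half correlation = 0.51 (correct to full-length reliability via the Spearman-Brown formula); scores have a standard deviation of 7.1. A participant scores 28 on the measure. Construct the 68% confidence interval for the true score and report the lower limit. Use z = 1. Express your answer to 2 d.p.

Spearman-Brown: r = 2(0.51) / (1 + 0.51) = 1.0200 / 1.5100 ≈ 0.6755
SEM = 7.1000 × √(1 − 0.6755) = 7.1000 × √0.3245 ≈ 7.1000 × 0.5697 ≈ 4.0445
1 × SEM ≈ 4.0445
Lower limit = 28 − 4.0445 ≈ 23.9555

23.96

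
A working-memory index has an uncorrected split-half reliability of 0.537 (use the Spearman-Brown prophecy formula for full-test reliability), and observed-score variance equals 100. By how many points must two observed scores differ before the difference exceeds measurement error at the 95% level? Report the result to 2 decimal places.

SD = √100 = 10.000
Spearman-Brown: r = 2(0.537) / (1 + 0.537) = 1.074 / 1.537 ≈ 0.699
SEM = 10.000×√(1 − 0.699) ≈ 5.488
Standard error of the difference = 5.488·√2 ≈ 7.762
Minimum reliable difference = 1.96 × SE_diff ≈ 1.96 × 7.762 ≈ 15.213

15.21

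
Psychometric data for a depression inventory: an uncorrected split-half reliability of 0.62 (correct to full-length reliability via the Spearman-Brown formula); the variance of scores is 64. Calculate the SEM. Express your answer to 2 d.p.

σ = 64^(1/2) = 8.0000
r_full = 2·0.62 / (1 + 0.62) ≃ 0.7654
SEM = 8.0000·√(1 − 0.7654) ≃ 3.8746

3.87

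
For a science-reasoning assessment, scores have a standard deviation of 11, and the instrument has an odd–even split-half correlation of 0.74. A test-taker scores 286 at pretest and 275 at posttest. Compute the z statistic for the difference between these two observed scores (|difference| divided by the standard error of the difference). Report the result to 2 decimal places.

Spearman-Brown: r = 2(0.74) / (1 + 0.74) = 1.480 / 1.740 ≈ 0.851
SEM = 11.000 · √(1 − 0.851) = 11.000 · √0.149 ≈ 11.000 · 0.387 ≈ 4.252
SE_diff = SEM · √2 ≈ 4.252 · 1.414 ≈ 6.013
z = 11 / 6.013 ≈ 1.829

1.83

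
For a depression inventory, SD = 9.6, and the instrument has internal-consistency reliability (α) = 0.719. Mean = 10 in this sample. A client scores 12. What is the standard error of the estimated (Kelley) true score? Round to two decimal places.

SE_est = SD × √(r(1 − r)) = 9.60000 × √0.20204 ≃ 9.60000 × 0.44949 ≃ 4.31508

4.32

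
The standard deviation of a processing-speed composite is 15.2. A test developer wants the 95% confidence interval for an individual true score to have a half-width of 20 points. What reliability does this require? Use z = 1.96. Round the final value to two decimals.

0.55

Required SEM = 20 / 1.96 ≈ 10.204
r = 1 − (SEM / SD)² = 1 − (10.204 / 15.2)² ≈ 1 − 0.451 ≈ 0.549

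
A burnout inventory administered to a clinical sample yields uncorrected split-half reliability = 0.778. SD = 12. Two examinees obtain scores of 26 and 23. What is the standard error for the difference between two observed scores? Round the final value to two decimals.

6.00

Spearman-Brown: r = 2(0.778) / (1 + 0.778) = 1.55600 / 1.77800 ≃ 0.87514
SEM = 12.00000*√(1 − 0.87514) ≃ 4.24025
SE_diff = √2 * SEM ≃ 5.99662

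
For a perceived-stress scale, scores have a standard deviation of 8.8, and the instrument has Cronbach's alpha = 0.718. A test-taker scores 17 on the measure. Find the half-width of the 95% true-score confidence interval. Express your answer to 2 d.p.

The standard error of measurement is 8.800×√(1 − 0.718) ≈ 8.800×0.531 ≈ 4.673.
Half-width = 1.96×4.673 ≈ 9.159

9.16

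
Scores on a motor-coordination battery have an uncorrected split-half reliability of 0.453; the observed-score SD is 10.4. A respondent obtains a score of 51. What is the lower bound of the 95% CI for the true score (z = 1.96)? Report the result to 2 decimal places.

38.49

Spearman-Brown: r = 2(0.453) / (1 + 0.453) = 0.9060 / 1.4530 ≈ 0.6235
SEM = 10.4000·√(1 − 0.6235) ≈ 6.3811
Margin = 1.96 · 6.3811 ≈ 12.5069
Lower limit = 51 − 12.5069 ≈ 38.4931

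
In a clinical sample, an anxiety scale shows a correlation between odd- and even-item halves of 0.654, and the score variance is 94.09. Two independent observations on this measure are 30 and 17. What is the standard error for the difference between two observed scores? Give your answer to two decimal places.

σ = 94.09^(1/2) = 9.70000
Full-length reliability (Spearman-Brown) = 2(0.654)/(1+0.654) ≈ 0.79081
SEM = 9.70000 · √(1 − 0.79081) = 9.70000 · √0.20919 ≈ 9.70000 · 0.45737 ≈ 4.43652
Standard error of the difference = 4.43652·√2 ≈ 6.27418

6.27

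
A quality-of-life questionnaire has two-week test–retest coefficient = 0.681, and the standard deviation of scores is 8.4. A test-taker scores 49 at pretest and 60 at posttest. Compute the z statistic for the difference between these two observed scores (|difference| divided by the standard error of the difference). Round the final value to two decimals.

1.64

SEM = 8.400 × √(1 − 0.681) = 8.400 × √0.319 ≈ 8.400 × 0.565 ≈ 4.744
SE_diff = SEM × √2 ≈ 4.744 × 1.414 ≈ 6.709
z = 11 / 6.709 ≈ 1.639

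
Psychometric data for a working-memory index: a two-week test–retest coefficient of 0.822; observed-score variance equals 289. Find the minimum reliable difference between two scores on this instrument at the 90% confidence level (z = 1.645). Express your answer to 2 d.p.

σ = 289^(1/2) = 17.0000
SEM = 17.0000·√(1 − 0.8220) ≈ 7.1723
SE_diff = √2 · SEM ≈ 10.1432
Smallest detectable difference = 1.645·10.1432 ≈ 16.6855

16.69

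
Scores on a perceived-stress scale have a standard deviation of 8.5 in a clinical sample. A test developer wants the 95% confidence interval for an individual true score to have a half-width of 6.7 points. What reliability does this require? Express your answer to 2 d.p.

0.84

Required SEM = 6.7 / 1.96 ≃ 3.418
Required reliability = 1 − (SEM/SD)² = 1 − 0.162 ≃ 0.838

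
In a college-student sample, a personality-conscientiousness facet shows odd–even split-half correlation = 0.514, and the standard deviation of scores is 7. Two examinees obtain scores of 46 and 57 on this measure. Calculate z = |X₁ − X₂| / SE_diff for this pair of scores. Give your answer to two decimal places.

1.96

r_full = 2·0.514 / (1 + 0.514) ≃ 0.6790
SEM = 7.0000×√(1 − 0.6790) ≃ 3.9660
Standard error of the difference = 3.9660·√2 ≃ 5.6088
z = 11 / 5.6088 ≃ 1.9612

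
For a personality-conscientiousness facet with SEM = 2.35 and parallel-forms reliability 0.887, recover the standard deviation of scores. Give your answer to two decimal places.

6.99

SD = SEM / √(1 − r) = 2.35 / √0.113 ≈ 2.35 / 0.336 ≈ 6.991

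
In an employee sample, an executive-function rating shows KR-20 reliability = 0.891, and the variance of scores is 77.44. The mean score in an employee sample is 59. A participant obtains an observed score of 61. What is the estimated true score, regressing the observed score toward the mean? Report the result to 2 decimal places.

60.78

Estimated true score = 0.891·61 + (1 − 0.891)·59 ≈ 60.782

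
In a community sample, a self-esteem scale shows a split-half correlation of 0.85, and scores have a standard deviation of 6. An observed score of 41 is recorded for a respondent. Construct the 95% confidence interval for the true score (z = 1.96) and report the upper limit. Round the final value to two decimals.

44.35

Spearman-Brown: r = 2(0.85) / (1 + 0.85) = 1.700 / 1.850 ≈ 0.919
SEM = 6.000 · √(1 − 0.919) = 6.000 · √0.081 ≈ 6.000 · 0.285 ≈ 1.708
Half-width = 1.96·1.708 ≈ 3.349
Upper limit = 41 + 3.349 ≈ 44.349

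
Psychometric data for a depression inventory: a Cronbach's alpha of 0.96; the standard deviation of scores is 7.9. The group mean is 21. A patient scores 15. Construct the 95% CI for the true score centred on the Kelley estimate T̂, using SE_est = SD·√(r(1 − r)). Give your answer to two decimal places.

[12.21, 18.27]

T̂ = r·X + (1 − r)·M = 0.9600*15 + 0.0400*21 = 14.4000 + 0.8400 ≃ 15.2400
SE_est = 7.9000·√[r(1 − r)] ≃ 1.5481
CI = 15.2400 ± 1.96 * 1.5481 → [12.2058, 18.2742]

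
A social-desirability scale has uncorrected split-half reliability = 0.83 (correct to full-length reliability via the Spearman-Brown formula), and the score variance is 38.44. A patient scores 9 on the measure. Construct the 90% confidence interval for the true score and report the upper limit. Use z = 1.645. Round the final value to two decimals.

SD = √38.44 ≈ 6.2000
Full-length reliability (Spearman-Brown) = 2(0.83)/(1+0.83) ≈ 0.9071
SEM = 6.2000*√(1 − 0.9071) ≈ 1.8897
Margin = 1.645 * 1.8897 ≈ 3.1085
Upper bound: 9 + 3.1085 = 12.1085

12.11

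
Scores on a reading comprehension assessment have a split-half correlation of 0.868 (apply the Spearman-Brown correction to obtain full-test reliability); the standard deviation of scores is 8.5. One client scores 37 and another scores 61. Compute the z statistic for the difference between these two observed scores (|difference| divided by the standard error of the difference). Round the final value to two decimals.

7.51

Spearman-Brown: r = 2(0.868) / (1 + 0.868) = 1.736 / 1.868 ≃ 0.929
SEM = 8.500 × √(1 − 0.929) = 8.500 × √0.071 ≃ 8.500 × 0.266 ≃ 2.260
SE_diff = SEM × √2 ≃ 2.260 × 1.414 ≃ 3.195
z = |37 − 61| / 3.195 = 24 / 3.195 ≃ 7.511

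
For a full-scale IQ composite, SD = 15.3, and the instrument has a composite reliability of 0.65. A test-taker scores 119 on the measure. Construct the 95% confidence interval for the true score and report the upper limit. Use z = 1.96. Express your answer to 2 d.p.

136.74

The standard error of measurement is 15.3000·√(1 − 0.6500) ≃ 15.3000·0.5916 ≃ 9.0516.
Half-width = 1.96·9.0516 ≃ 17.7411
Upper bound: 119 + 17.7411 = 136.7411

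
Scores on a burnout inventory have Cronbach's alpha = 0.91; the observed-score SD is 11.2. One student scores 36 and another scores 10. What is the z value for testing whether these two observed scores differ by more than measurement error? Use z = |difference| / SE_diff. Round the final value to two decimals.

5.47

The standard error of measurement is 11.2000×√(1 − 0.9100) ≃ 11.2000×0.3000 ≃ 3.3600.
SE_diff = SEM × √2 ≃ 3.3600 × 1.4142 ≃ 4.7518
z = |36 − 10| / 4.7518 = 26 / 4.7518 ≃ 5.4717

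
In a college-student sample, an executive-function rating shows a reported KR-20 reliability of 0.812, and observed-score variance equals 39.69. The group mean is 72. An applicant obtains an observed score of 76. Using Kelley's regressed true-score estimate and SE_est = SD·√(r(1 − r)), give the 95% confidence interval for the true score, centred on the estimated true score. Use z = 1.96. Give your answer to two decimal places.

[70.42, 80.07]

SD = √39.69 = 6.300
T̂ = r·X + (1 − r)·M = 0.812·76 + 0.188·72 = 61.712 + 13.536 ≃ 75.248
SE_est = 6.300·√(0.812·0.188) ≃ 2.461
95% CI: 75.248 ± 4.825 ≃ (70.423, 80.073)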